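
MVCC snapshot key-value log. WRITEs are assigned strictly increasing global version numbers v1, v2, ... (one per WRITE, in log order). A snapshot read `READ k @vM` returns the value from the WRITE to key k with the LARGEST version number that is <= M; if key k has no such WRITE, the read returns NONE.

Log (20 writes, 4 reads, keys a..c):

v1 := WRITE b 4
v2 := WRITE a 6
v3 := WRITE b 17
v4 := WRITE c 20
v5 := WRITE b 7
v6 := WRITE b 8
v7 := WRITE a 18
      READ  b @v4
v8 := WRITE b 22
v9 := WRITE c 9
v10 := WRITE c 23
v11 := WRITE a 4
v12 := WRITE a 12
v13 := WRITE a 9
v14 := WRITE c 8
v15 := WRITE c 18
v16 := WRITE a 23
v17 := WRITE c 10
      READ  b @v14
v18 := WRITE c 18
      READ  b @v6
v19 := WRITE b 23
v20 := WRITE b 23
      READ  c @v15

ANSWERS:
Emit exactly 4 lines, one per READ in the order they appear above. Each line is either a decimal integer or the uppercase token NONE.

Answer: 17
22
8
18

Derivation:
v1: WRITE b=4  (b history now [(1, 4)])
v2: WRITE a=6  (a history now [(2, 6)])
v3: WRITE b=17  (b history now [(1, 4), (3, 17)])
v4: WRITE c=20  (c history now [(4, 20)])
v5: WRITE b=7  (b history now [(1, 4), (3, 17), (5, 7)])
v6: WRITE b=8  (b history now [(1, 4), (3, 17), (5, 7), (6, 8)])
v7: WRITE a=18  (a history now [(2, 6), (7, 18)])
READ b @v4: history=[(1, 4), (3, 17), (5, 7), (6, 8)] -> pick v3 -> 17
v8: WRITE b=22  (b history now [(1, 4), (3, 17), (5, 7), (6, 8), (8, 22)])
v9: WRITE c=9  (c history now [(4, 20), (9, 9)])
v10: WRITE c=23  (c history now [(4, 20), (9, 9), (10, 23)])
v11: WRITE a=4  (a history now [(2, 6), (7, 18), (11, 4)])
v12: WRITE a=12  (a history now [(2, 6), (7, 18), (11, 4), (12, 12)])
v13: WRITE a=9  (a history now [(2, 6), (7, 18), (11, 4), (12, 12), (13, 9)])
v14: WRITE c=8  (c history now [(4, 20), (9, 9), (10, 23), (14, 8)])
v15: WRITE c=18  (c history now [(4, 20), (9, 9), (10, 23), (14, 8), (15, 18)])
v16: WRITE a=23  (a history now [(2, 6), (7, 18), (11, 4), (12, 12), (13, 9), (16, 23)])
v17: WRITE c=10  (c history now [(4, 20), (9, 9), (10, 23), (14, 8), (15, 18), (17, 10)])
READ b @v14: history=[(1, 4), (3, 17), (5, 7), (6, 8), (8, 22)] -> pick v8 -> 22
v18: WRITE c=18  (c history now [(4, 20), (9, 9), (10, 23), (14, 8), (15, 18), (17, 10), (18, 18)])
READ b @v6: history=[(1, 4), (3, 17), (5, 7), (6, 8), (8, 22)] -> pick v6 -> 8
v19: WRITE b=23  (b history now [(1, 4), (3, 17), (5, 7), (6, 8), (8, 22), (19, 23)])
v20: WRITE b=23  (b history now [(1, 4), (3, 17), (5, 7), (6, 8), (8, 22), (19, 23), (20, 23)])
READ c @v15: history=[(4, 20), (9, 9), (10, 23), (14, 8), (15, 18), (17, 10), (18, 18)] -> pick v15 -> 18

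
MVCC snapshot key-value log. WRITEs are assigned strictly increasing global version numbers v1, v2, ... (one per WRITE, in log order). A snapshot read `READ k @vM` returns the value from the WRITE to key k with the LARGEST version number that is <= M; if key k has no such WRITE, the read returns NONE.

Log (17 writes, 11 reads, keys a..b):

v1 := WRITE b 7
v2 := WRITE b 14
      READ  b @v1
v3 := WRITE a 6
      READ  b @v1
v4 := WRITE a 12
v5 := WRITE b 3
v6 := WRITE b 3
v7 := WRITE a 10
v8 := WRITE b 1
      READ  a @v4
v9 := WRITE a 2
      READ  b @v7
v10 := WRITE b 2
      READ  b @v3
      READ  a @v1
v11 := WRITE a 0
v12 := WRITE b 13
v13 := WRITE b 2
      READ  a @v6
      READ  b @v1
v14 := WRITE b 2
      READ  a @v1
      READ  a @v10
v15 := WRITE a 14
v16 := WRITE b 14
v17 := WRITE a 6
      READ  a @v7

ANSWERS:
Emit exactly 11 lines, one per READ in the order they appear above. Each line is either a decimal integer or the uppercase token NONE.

Answer: 7
7
12
3
14
NONE
12
7
NONE
2
10

Derivation:
v1: WRITE b=7  (b history now [(1, 7)])
v2: WRITE b=14  (b history now [(1, 7), (2, 14)])
READ b @v1: history=[(1, 7), (2, 14)] -> pick v1 -> 7
v3: WRITE a=6  (a history now [(3, 6)])
READ b @v1: history=[(1, 7), (2, 14)] -> pick v1 -> 7
v4: WRITE a=12  (a history now [(3, 6), (4, 12)])
v5: WRITE b=3  (b history now [(1, 7), (2, 14), (5, 3)])
v6: WRITE b=3  (b history now [(1, 7), (2, 14), (5, 3), (6, 3)])
v7: WRITE a=10  (a history now [(3, 6), (4, 12), (7, 10)])
v8: WRITE b=1  (b history now [(1, 7), (2, 14), (5, 3), (6, 3), (8, 1)])
READ a @v4: history=[(3, 6), (4, 12), (7, 10)] -> pick v4 -> 12
v9: WRITE a=2  (a history now [(3, 6), (4, 12), (7, 10), (9, 2)])
READ b @v7: history=[(1, 7), (2, 14), (5, 3), (6, 3), (8, 1)] -> pick v6 -> 3
v10: WRITE b=2  (b history now [(1, 7), (2, 14), (5, 3), (6, 3), (8, 1), (10, 2)])
READ b @v3: history=[(1, 7), (2, 14), (5, 3), (6, 3), (8, 1), (10, 2)] -> pick v2 -> 14
READ a @v1: history=[(3, 6), (4, 12), (7, 10), (9, 2)] -> no version <= 1 -> NONE
v11: WRITE a=0  (a history now [(3, 6), (4, 12), (7, 10), (9, 2), (11, 0)])
v12: WRITE b=13  (b history now [(1, 7), (2, 14), (5, 3), (6, 3), (8, 1), (10, 2), (12, 13)])
v13: WRITE b=2  (b history now [(1, 7), (2, 14), (5, 3), (6, 3), (8, 1), (10, 2), (12, 13), (13, 2)])
READ a @v6: history=[(3, 6), (4, 12), (7, 10), (9, 2), (11, 0)] -> pick v4 -> 12
READ b @v1: history=[(1, 7), (2, 14), (5, 3), (6, 3), (8, 1), (10, 2), (12, 13), (13, 2)] -> pick v1 -> 7
v14: WRITE b=2  (b history now [(1, 7), (2, 14), (5, 3), (6, 3), (8, 1), (10, 2), (12, 13), (13, 2), (14, 2)])
READ a @v1: history=[(3, 6), (4, 12), (7, 10), (9, 2), (11, 0)] -> no version <= 1 -> NONE
READ a @v10: history=[(3, 6), (4, 12), (7, 10), (9, 2), (11, 0)] -> pick v9 -> 2
v15: WRITE a=14  (a history now [(3, 6), (4, 12), (7, 10), (9, 2), (11, 0), (15, 14)])
v16: WRITE b=14  (b history now [(1, 7), (2, 14), (5, 3), (6, 3), (8, 1), (10, 2), (12, 13), (13, 2), (14, 2), (16, 14)])
v17: WRITE a=6  (a history now [(3, 6), (4, 12), (7, 10), (9, 2), (11, 0), (15, 14), (17, 6)])
READ a @v7: history=[(3, 6), (4, 12), (7, 10), (9, 2), (11, 0), (15, 14), (17, 6)] -> pick v7 -> 10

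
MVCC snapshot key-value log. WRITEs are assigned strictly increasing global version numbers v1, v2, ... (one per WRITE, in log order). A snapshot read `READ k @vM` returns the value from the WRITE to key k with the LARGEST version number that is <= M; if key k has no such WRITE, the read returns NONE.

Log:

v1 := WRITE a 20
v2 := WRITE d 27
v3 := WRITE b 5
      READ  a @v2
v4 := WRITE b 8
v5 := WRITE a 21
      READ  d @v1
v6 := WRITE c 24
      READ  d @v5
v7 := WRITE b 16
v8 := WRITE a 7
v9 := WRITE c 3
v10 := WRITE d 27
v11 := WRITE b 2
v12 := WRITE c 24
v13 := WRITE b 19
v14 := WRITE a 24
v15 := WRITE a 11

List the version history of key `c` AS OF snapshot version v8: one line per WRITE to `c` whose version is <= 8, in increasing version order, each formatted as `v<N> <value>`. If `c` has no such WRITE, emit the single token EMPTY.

Scan writes for key=c with version <= 8:
  v1 WRITE a 20 -> skip
  v2 WRITE d 27 -> skip
  v3 WRITE b 5 -> skip
  v4 WRITE b 8 -> skip
  v5 WRITE a 21 -> skip
  v6 WRITE c 24 -> keep
  v7 WRITE b 16 -> skip
  v8 WRITE a 7 -> skip
  v9 WRITE c 3 -> drop (> snap)
  v10 WRITE d 27 -> skip
  v11 WRITE b 2 -> skip
  v12 WRITE c 24 -> drop (> snap)
  v13 WRITE b 19 -> skip
  v14 WRITE a 24 -> skip
  v15 WRITE a 11 -> skip
Collected: [(6, 24)]

Answer: v6 24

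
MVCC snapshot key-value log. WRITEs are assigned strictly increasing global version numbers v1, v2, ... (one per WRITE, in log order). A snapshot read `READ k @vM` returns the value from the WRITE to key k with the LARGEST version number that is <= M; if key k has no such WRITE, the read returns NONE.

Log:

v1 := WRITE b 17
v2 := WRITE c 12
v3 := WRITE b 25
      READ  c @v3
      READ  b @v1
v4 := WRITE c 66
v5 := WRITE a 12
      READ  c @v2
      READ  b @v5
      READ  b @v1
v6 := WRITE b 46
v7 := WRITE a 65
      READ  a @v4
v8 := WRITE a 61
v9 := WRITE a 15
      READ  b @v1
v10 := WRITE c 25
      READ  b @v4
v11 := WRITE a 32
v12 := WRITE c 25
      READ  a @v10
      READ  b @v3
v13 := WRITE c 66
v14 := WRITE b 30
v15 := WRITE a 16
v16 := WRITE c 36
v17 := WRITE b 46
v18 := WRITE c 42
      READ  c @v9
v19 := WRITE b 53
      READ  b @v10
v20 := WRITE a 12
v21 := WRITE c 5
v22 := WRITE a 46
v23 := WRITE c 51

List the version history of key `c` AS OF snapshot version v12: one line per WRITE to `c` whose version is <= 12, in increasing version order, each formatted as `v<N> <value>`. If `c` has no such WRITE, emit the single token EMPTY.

Scan writes for key=c with version <= 12:
  v1 WRITE b 17 -> skip
  v2 WRITE c 12 -> keep
  v3 WRITE b 25 -> skip
  v4 WRITE c 66 -> keep
  v5 WRITE a 12 -> skip
  v6 WRITE b 46 -> skip
  v7 WRITE a 65 -> skip
  v8 WRITE a 61 -> skip
  v9 WRITE a 15 -> skip
  v10 WRITE c 25 -> keep
  v11 WRITE a 32 -> skip
  v12 WRITE c 25 -> keep
  v13 WRITE c 66 -> drop (> snap)
  v14 WRITE b 30 -> skip
  v15 WRITE a 16 -> skip
  v16 WRITE c 36 -> drop (> snap)
  v17 WRITE b 46 -> skip
  v18 WRITE c 42 -> drop (> snap)
  v19 WRITE b 53 -> skip
  v20 WRITE a 12 -> skip
  v21 WRITE c 5 -> drop (> snap)
  v22 WRITE a 46 -> skip
  v23 WRITE c 51 -> drop (> snap)
Collected: [(2, 12), (4, 66), (10, 25), (12, 25)]

Answer: v2 12
v4 66
v10 25
v12 25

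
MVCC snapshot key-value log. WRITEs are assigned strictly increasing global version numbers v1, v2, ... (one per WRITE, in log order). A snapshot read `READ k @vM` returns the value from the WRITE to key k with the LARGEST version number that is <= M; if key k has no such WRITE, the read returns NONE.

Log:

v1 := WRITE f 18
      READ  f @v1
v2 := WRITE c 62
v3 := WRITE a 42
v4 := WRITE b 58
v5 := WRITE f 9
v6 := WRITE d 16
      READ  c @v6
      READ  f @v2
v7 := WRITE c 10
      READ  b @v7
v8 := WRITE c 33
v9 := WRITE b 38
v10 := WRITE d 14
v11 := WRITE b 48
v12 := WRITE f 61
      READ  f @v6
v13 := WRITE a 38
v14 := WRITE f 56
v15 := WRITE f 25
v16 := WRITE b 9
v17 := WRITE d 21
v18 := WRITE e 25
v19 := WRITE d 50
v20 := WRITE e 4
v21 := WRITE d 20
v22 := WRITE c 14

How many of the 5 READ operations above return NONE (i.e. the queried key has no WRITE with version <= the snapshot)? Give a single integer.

v1: WRITE f=18  (f history now [(1, 18)])
READ f @v1: history=[(1, 18)] -> pick v1 -> 18
v2: WRITE c=62  (c history now [(2, 62)])
v3: WRITE a=42  (a history now [(3, 42)])
v4: WRITE b=58  (b history now [(4, 58)])
v5: WRITE f=9  (f history now [(1, 18), (5, 9)])
v6: WRITE d=16  (d history now [(6, 16)])
READ c @v6: history=[(2, 62)] -> pick v2 -> 62
READ f @v2: history=[(1, 18), (5, 9)] -> pick v1 -> 18
v7: WRITE c=10  (c history now [(2, 62), (7, 10)])
READ b @v7: history=[(4, 58)] -> pick v4 -> 58
v8: WRITE c=33  (c history now [(2, 62), (7, 10), (8, 33)])
v9: WRITE b=38  (b history now [(4, 58), (9, 38)])
v10: WRITE d=14  (d history now [(6, 16), (10, 14)])
v11: WRITE b=48  (b history now [(4, 58), (9, 38), (11, 48)])
v12: WRITE f=61  (f history now [(1, 18), (5, 9), (12, 61)])
READ f @v6: history=[(1, 18), (5, 9), (12, 61)] -> pick v5 -> 9
v13: WRITE a=38  (a history now [(3, 42), (13, 38)])
v14: WRITE f=56  (f history now [(1, 18), (5, 9), (12, 61), (14, 56)])
v15: WRITE f=25  (f history now [(1, 18), (5, 9), (12, 61), (14, 56), (15, 25)])
v16: WRITE b=9  (b history now [(4, 58), (9, 38), (11, 48), (16, 9)])
v17: WRITE d=21  (d history now [(6, 16), (10, 14), (17, 21)])
v18: WRITE e=25  (e history now [(18, 25)])
v19: WRITE d=50  (d history now [(6, 16), (10, 14), (17, 21), (19, 50)])
v20: WRITE e=4  (e history now [(18, 25), (20, 4)])
v21: WRITE d=20  (d history now [(6, 16), (10, 14), (17, 21), (19, 50), (21, 20)])
v22: WRITE c=14  (c history now [(2, 62), (7, 10), (8, 33), (22, 14)])
Read results in order: ['18', '62', '18', '58', '9']
NONE count = 0

Answer: 0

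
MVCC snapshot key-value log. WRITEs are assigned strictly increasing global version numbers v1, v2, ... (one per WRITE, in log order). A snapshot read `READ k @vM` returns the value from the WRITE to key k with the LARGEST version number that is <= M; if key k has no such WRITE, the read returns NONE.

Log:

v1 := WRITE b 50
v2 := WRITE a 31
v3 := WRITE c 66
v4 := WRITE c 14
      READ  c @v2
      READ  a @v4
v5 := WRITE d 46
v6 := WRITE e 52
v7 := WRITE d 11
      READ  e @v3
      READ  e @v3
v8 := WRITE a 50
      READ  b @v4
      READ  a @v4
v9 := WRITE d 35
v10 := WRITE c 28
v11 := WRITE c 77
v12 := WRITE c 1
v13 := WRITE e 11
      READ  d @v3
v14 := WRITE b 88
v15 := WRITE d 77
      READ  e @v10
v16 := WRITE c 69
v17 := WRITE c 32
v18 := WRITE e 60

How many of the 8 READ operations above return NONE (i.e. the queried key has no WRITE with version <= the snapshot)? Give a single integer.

Answer: 4

Derivation:
v1: WRITE b=50  (b history now [(1, 50)])
v2: WRITE a=31  (a history now [(2, 31)])
v3: WRITE c=66  (c history now [(3, 66)])
v4: WRITE c=14  (c history now [(3, 66), (4, 14)])
READ c @v2: history=[(3, 66), (4, 14)] -> no version <= 2 -> NONE
READ a @v4: history=[(2, 31)] -> pick v2 -> 31
v5: WRITE d=46  (d history now [(5, 46)])
v6: WRITE e=52  (e history now [(6, 52)])
v7: WRITE d=11  (d history now [(5, 46), (7, 11)])
READ e @v3: history=[(6, 52)] -> no version <= 3 -> NONE
READ e @v3: history=[(6, 52)] -> no version <= 3 -> NONE
v8: WRITE a=50  (a history now [(2, 31), (8, 50)])
READ b @v4: history=[(1, 50)] -> pick v1 -> 50
READ a @v4: history=[(2, 31), (8, 50)] -> pick v2 -> 31
v9: WRITE d=35  (d history now [(5, 46), (7, 11), (9, 35)])
v10: WRITE c=28  (c history now [(3, 66), (4, 14), (10, 28)])
v11: WRITE c=77  (c history now [(3, 66), (4, 14), (10, 28), (11, 77)])
v12: WRITE c=1  (c history now [(3, 66), (4, 14), (10, 28), (11, 77), (12, 1)])
v13: WRITE e=11  (e history now [(6, 52), (13, 11)])
READ d @v3: history=[(5, 46), (7, 11), (9, 35)] -> no version <= 3 -> NONE
v14: WRITE b=88  (b history now [(1, 50), (14, 88)])
v15: WRITE d=77  (d history now [(5, 46), (7, 11), (9, 35), (15, 77)])
READ e @v10: history=[(6, 52), (13, 11)] -> pick v6 -> 52
v16: WRITE c=69  (c history now [(3, 66), (4, 14), (10, 28), (11, 77), (12, 1), (16, 69)])
v17: WRITE c=32  (c history now [(3, 66), (4, 14), (10, 28), (11, 77), (12, 1), (16, 69), (17, 32)])
v18: WRITE e=60  (e history now [(6, 52), (13, 11), (18, 60)])
Read results in order: ['NONE', '31', 'NONE', 'NONE', '50', '31', 'NONE', '52']
NONE count = 4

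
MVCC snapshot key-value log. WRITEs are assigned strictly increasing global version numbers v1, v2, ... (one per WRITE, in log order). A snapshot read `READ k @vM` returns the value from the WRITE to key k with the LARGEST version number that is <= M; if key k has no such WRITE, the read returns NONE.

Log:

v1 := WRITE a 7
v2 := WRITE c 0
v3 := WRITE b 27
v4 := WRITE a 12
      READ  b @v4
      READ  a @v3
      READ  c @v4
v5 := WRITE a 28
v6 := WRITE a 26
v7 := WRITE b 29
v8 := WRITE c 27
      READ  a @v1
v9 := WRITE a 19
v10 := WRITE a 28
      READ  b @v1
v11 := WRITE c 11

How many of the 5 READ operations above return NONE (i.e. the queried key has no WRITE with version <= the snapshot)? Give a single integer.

Answer: 1

Derivation:
v1: WRITE a=7  (a history now [(1, 7)])
v2: WRITE c=0  (c history now [(2, 0)])
v3: WRITE b=27  (b history now [(3, 27)])
v4: WRITE a=12  (a history now [(1, 7), (4, 12)])
READ b @v4: history=[(3, 27)] -> pick v3 -> 27
READ a @v3: history=[(1, 7), (4, 12)] -> pick v1 -> 7
READ c @v4: history=[(2, 0)] -> pick v2 -> 0
v5: WRITE a=28  (a history now [(1, 7), (4, 12), (5, 28)])
v6: WRITE a=26  (a history now [(1, 7), (4, 12), (5, 28), (6, 26)])
v7: WRITE b=29  (b history now [(3, 27), (7, 29)])
v8: WRITE c=27  (c history now [(2, 0), (8, 27)])
READ a @v1: history=[(1, 7), (4, 12), (5, 28), (6, 26)] -> pick v1 -> 7
v9: WRITE a=19  (a history now [(1, 7), (4, 12), (5, 28), (6, 26), (9, 19)])
v10: WRITE a=28  (a history now [(1, 7), (4, 12), (5, 28), (6, 26), (9, 19), (10, 28)])
READ b @v1: history=[(3, 27), (7, 29)] -> no version <= 1 -> NONE
v11: WRITE c=11  (c history now [(2, 0), (8, 27), (11, 11)])
Read results in order: ['27', '7', '0', '7', 'NONE']
NONE count = 1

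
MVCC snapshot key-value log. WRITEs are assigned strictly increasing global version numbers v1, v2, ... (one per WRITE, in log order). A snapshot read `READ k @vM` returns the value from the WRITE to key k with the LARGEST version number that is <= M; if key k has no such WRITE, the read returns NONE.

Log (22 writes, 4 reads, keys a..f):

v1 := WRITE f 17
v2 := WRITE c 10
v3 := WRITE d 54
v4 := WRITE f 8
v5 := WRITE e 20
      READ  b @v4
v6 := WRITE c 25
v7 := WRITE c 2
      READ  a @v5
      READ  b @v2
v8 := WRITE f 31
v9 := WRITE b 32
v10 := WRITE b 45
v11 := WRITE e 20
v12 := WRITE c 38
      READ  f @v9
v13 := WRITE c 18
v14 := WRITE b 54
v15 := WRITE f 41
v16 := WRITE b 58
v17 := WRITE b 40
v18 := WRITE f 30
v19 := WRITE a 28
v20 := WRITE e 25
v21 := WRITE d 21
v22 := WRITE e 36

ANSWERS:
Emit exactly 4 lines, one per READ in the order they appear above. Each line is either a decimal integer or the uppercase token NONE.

v1: WRITE f=17  (f history now [(1, 17)])
v2: WRITE c=10  (c history now [(2, 10)])
v3: WRITE d=54  (d history now [(3, 54)])
v4: WRITE f=8  (f history now [(1, 17), (4, 8)])
v5: WRITE e=20  (e history now [(5, 20)])
READ b @v4: history=[] -> no version <= 4 -> NONE
v6: WRITE c=25  (c history now [(2, 10), (6, 25)])
v7: WRITE c=2  (c history now [(2, 10), (6, 25), (7, 2)])
READ a @v5: history=[] -> no version <= 5 -> NONE
READ b @v2: history=[] -> no version <= 2 -> NONE
v8: WRITE f=31  (f history now [(1, 17), (4, 8), (8, 31)])
v9: WRITE b=32  (b history now [(9, 32)])
v10: WRITE b=45  (b history now [(9, 32), (10, 45)])
v11: WRITE e=20  (e history now [(5, 20), (11, 20)])
v12: WRITE c=38  (c history now [(2, 10), (6, 25), (7, 2), (12, 38)])
READ f @v9: history=[(1, 17), (4, 8), (8, 31)] -> pick v8 -> 31
v13: WRITE c=18  (c history now [(2, 10), (6, 25), (7, 2), (12, 38), (13, 18)])
v14: WRITE b=54  (b history now [(9, 32), (10, 45), (14, 54)])
v15: WRITE f=41  (f history now [(1, 17), (4, 8), (8, 31), (15, 41)])
v16: WRITE b=58  (b history now [(9, 32), (10, 45), (14, 54), (16, 58)])
v17: WRITE b=40  (b history now [(9, 32), (10, 45), (14, 54), (16, 58), (17, 40)])
v18: WRITE f=30  (f history now [(1, 17), (4, 8), (8, 31), (15, 41), (18, 30)])
v19: WRITE a=28  (a history now [(19, 28)])
v20: WRITE e=25  (e history now [(5, 20), (11, 20), (20, 25)])
v21: WRITE d=21  (d history now [(3, 54), (21, 21)])
v22: WRITE e=36  (e history now [(5, 20), (11, 20), (20, 25), (22, 36)])

Answer: NONE
NONE
NONE
31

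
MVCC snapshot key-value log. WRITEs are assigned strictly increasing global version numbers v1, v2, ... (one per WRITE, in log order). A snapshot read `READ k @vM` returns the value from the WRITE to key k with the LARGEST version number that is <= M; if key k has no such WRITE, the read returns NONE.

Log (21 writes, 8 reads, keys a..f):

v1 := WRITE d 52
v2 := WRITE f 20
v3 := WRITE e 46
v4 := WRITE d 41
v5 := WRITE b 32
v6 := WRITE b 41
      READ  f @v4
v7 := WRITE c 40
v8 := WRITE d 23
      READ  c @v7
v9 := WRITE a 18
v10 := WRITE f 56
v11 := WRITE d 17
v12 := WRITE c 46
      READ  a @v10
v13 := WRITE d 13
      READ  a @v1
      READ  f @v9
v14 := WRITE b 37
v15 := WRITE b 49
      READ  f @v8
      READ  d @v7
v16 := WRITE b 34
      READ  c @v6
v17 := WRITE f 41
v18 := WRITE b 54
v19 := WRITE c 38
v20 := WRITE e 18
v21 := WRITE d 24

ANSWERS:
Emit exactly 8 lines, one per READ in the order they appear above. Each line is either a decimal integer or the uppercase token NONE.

v1: WRITE d=52  (d history now [(1, 52)])
v2: WRITE f=20  (f history now [(2, 20)])
v3: WRITE e=46  (e history now [(3, 46)])
v4: WRITE d=41  (d history now [(1, 52), (4, 41)])
v5: WRITE b=32  (b history now [(5, 32)])
v6: WRITE b=41  (b history now [(5, 32), (6, 41)])
READ f @v4: history=[(2, 20)] -> pick v2 -> 20
v7: WRITE c=40  (c history now [(7, 40)])
v8: WRITE d=23  (d history now [(1, 52), (4, 41), (8, 23)])
READ c @v7: history=[(7, 40)] -> pick v7 -> 40
v9: WRITE a=18  (a history now [(9, 18)])
v10: WRITE f=56  (f history now [(2, 20), (10, 56)])
v11: WRITE d=17  (d history now [(1, 52), (4, 41), (8, 23), (11, 17)])
v12: WRITE c=46  (c history now [(7, 40), (12, 46)])
READ a @v10: history=[(9, 18)] -> pick v9 -> 18
v13: WRITE d=13  (d history now [(1, 52), (4, 41), (8, 23), (11, 17), (13, 13)])
READ a @v1: history=[(9, 18)] -> no version <= 1 -> NONE
READ f @v9: history=[(2, 20), (10, 56)] -> pick v2 -> 20
v14: WRITE b=37  (b history now [(5, 32), (6, 41), (14, 37)])
v15: WRITE b=49  (b history now [(5, 32), (6, 41), (14, 37), (15, 49)])
READ f @v8: history=[(2, 20), (10, 56)] -> pick v2 -> 20
READ d @v7: history=[(1, 52), (4, 41), (8, 23), (11, 17), (13, 13)] -> pick v4 -> 41
v16: WRITE b=34  (b history now [(5, 32), (6, 41), (14, 37), (15, 49), (16, 34)])
READ c @v6: history=[(7, 40), (12, 46)] -> no version <= 6 -> NONE
v17: WRITE f=41  (f history now [(2, 20), (10, 56), (17, 41)])
v18: WRITE b=54  (b history now [(5, 32), (6, 41), (14, 37), (15, 49), (16, 34), (18, 54)])
v19: WRITE c=38  (c history now [(7, 40), (12, 46), (19, 38)])
v20: WRITE e=18  (e history now [(3, 46), (20, 18)])
v21: WRITE d=24  (d history now [(1, 52), (4, 41), (8, 23), (11, 17), (13, 13), (21, 24)])

Answer: 20
40
18
NONE
20
20
41
NONE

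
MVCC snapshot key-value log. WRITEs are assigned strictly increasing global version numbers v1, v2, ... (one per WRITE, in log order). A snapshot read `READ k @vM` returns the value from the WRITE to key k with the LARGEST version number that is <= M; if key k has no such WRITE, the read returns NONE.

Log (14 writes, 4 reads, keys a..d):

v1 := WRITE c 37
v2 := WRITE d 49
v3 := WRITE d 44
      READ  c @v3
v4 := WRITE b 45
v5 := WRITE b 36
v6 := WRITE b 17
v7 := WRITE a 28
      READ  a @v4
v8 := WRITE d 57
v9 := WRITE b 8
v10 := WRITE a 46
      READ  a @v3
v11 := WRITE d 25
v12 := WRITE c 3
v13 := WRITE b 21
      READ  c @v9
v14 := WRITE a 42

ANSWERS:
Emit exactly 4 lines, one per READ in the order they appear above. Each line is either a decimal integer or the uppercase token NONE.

v1: WRITE c=37  (c history now [(1, 37)])
v2: WRITE d=49  (d history now [(2, 49)])
v3: WRITE d=44  (d history now [(2, 49), (3, 44)])
READ c @v3: history=[(1, 37)] -> pick v1 -> 37
v4: WRITE b=45  (b history now [(4, 45)])
v5: WRITE b=36  (b history now [(4, 45), (5, 36)])
v6: WRITE b=17  (b history now [(4, 45), (5, 36), (6, 17)])
v7: WRITE a=28  (a history now [(7, 28)])
READ a @v4: history=[(7, 28)] -> no version <= 4 -> NONE
v8: WRITE d=57  (d history now [(2, 49), (3, 44), (8, 57)])
v9: WRITE b=8  (b history now [(4, 45), (5, 36), (6, 17), (9, 8)])
v10: WRITE a=46  (a history now [(7, 28), (10, 46)])
READ a @v3: history=[(7, 28), (10, 46)] -> no version <= 3 -> NONE
v11: WRITE d=25  (d history now [(2, 49), (3, 44), (8, 57), (11, 25)])
v12: WRITE c=3  (c history now [(1, 37), (12, 3)])
v13: WRITE b=21  (b history now [(4, 45), (5, 36), (6, 17), (9, 8), (13, 21)])
READ c @v9: history=[(1, 37), (12, 3)] -> pick v1 -> 37
v14: WRITE a=42  (a history now [(7, 28), (10, 46), (14, 42)])

Answer: 37
NONE
NONE
37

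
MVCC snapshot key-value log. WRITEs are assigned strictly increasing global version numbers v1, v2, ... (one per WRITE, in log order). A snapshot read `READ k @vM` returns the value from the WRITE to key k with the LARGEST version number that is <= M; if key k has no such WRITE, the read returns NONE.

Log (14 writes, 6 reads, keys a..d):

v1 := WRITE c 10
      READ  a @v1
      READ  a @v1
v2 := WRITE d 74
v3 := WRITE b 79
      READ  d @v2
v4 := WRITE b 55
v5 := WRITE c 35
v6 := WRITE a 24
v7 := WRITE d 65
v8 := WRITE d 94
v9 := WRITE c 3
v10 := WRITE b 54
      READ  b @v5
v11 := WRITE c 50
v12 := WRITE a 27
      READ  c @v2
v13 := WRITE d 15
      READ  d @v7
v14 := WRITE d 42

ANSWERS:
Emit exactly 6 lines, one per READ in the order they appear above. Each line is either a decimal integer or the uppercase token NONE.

v1: WRITE c=10  (c history now [(1, 10)])
READ a @v1: history=[] -> no version <= 1 -> NONE
READ a @v1: history=[] -> no version <= 1 -> NONE
v2: WRITE d=74  (d history now [(2, 74)])
v3: WRITE b=79  (b history now [(3, 79)])
READ d @v2: history=[(2, 74)] -> pick v2 -> 74
v4: WRITE b=55  (b history now [(3, 79), (4, 55)])
v5: WRITE c=35  (c history now [(1, 10), (5, 35)])
v6: WRITE a=24  (a history now [(6, 24)])
v7: WRITE d=65  (d history now [(2, 74), (7, 65)])
v8: WRITE d=94  (d history now [(2, 74), (7, 65), (8, 94)])
v9: WRITE c=3  (c history now [(1, 10), (5, 35), (9, 3)])
v10: WRITE b=54  (b history now [(3, 79), (4, 55), (10, 54)])
READ b @v5: history=[(3, 79), (4, 55), (10, 54)] -> pick v4 -> 55
v11: WRITE c=50  (c history now [(1, 10), (5, 35), (9, 3), (11, 50)])
v12: WRITE a=27  (a history now [(6, 24), (12, 27)])
READ c @v2: history=[(1, 10), (5, 35), (9, 3), (11, 50)] -> pick v1 -> 10
v13: WRITE d=15  (d history now [(2, 74), (7, 65), (8, 94), (13, 15)])
READ d @v7: history=[(2, 74), (7, 65), (8, 94), (13, 15)] -> pick v7 -> 65
v14: WRITE d=42  (d history now [(2, 74), (7, 65), (8, 94), (13, 15), (14, 42)])

Answer: NONE
NONE
74
55
10
65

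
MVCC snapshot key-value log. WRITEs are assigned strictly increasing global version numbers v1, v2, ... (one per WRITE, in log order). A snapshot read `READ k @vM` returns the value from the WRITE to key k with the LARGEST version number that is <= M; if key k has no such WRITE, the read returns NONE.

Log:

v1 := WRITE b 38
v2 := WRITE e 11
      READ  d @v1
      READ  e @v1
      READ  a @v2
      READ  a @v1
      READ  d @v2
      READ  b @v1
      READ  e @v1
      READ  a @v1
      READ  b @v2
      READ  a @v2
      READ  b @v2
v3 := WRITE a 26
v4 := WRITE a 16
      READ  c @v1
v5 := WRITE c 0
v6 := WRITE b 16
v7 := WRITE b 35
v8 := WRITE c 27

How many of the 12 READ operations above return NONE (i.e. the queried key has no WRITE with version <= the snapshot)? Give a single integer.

v1: WRITE b=38  (b history now [(1, 38)])
v2: WRITE e=11  (e history now [(2, 11)])
READ d @v1: history=[] -> no version <= 1 -> NONE
READ e @v1: history=[(2, 11)] -> no version <= 1 -> NONE
READ a @v2: history=[] -> no version <= 2 -> NONE
READ a @v1: history=[] -> no version <= 1 -> NONE
READ d @v2: history=[] -> no version <= 2 -> NONE
READ b @v1: history=[(1, 38)] -> pick v1 -> 38
READ e @v1: history=[(2, 11)] -> no version <= 1 -> NONE
READ a @v1: history=[] -> no version <= 1 -> NONE
READ b @v2: history=[(1, 38)] -> pick v1 -> 38
READ a @v2: history=[] -> no version <= 2 -> NONE
READ b @v2: history=[(1, 38)] -> pick v1 -> 38
v3: WRITE a=26  (a history now [(3, 26)])
v4: WRITE a=16  (a history now [(3, 26), (4, 16)])
READ c @v1: history=[] -> no version <= 1 -> NONE
v5: WRITE c=0  (c history now [(5, 0)])
v6: WRITE b=16  (b history now [(1, 38), (6, 16)])
v7: WRITE b=35  (b history now [(1, 38), (6, 16), (7, 35)])
v8: WRITE c=27  (c history now [(5, 0), (8, 27)])
Read results in order: ['NONE', 'NONE', 'NONE', 'NONE', 'NONE', '38', 'NONE', 'NONE', '38', 'NONE', '38', 'NONE']
NONE count = 9

Answer: 9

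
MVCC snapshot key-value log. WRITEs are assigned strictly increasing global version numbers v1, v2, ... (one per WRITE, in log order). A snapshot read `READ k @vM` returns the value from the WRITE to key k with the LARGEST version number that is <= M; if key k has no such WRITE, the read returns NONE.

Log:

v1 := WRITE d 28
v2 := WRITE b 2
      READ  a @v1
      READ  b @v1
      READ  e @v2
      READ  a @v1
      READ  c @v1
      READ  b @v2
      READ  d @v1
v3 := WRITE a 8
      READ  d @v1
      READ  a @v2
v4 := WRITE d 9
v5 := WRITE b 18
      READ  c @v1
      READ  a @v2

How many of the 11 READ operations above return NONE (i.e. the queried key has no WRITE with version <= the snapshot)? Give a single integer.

v1: WRITE d=28  (d history now [(1, 28)])
v2: WRITE b=2  (b history now [(2, 2)])
READ a @v1: history=[] -> no version <= 1 -> NONE
READ b @v1: history=[(2, 2)] -> no version <= 1 -> NONE
READ e @v2: history=[] -> no version <= 2 -> NONE
READ a @v1: history=[] -> no version <= 1 -> NONE
READ c @v1: history=[] -> no version <= 1 -> NONE
READ b @v2: history=[(2, 2)] -> pick v2 -> 2
READ d @v1: history=[(1, 28)] -> pick v1 -> 28
v3: WRITE a=8  (a history now [(3, 8)])
READ d @v1: history=[(1, 28)] -> pick v1 -> 28
READ a @v2: history=[(3, 8)] -> no version <= 2 -> NONE
v4: WRITE d=9  (d history now [(1, 28), (4, 9)])
v5: WRITE b=18  (b history now [(2, 2), (5, 18)])
READ c @v1: history=[] -> no version <= 1 -> NONE
READ a @v2: history=[(3, 8)] -> no version <= 2 -> NONE
Read results in order: ['NONE', 'NONE', 'NONE', 'NONE', 'NONE', '2', '28', '28', 'NONE', 'NONE', 'NONE']
NONE count = 8

Answer: 8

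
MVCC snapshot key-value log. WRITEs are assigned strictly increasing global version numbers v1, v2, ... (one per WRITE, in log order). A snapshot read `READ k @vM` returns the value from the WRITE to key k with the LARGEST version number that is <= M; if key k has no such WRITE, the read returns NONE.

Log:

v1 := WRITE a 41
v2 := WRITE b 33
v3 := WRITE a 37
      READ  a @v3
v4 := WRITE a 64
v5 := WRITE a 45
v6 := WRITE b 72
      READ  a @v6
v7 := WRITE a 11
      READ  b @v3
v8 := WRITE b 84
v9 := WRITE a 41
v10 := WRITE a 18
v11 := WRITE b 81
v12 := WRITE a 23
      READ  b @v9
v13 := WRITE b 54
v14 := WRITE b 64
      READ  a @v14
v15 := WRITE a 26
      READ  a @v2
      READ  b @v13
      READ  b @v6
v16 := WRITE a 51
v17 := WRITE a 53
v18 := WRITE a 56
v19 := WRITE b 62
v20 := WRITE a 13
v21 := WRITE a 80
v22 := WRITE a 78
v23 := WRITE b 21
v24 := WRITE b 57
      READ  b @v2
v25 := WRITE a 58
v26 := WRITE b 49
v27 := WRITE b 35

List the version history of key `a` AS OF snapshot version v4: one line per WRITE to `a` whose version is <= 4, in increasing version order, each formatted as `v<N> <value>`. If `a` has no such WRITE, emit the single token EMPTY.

Answer: v1 41
v3 37
v4 64

Derivation:
Scan writes for key=a with version <= 4:
  v1 WRITE a 41 -> keep
  v2 WRITE b 33 -> skip
  v3 WRITE a 37 -> keep
  v4 WRITE a 64 -> keep
  v5 WRITE a 45 -> drop (> snap)
  v6 WRITE b 72 -> skip
  v7 WRITE a 11 -> drop (> snap)
  v8 WRITE b 84 -> skip
  v9 WRITE a 41 -> drop (> snap)
  v10 WRITE a 18 -> drop (> snap)
  v11 WRITE b 81 -> skip
  v12 WRITE a 23 -> drop (> snap)
  v13 WRITE b 54 -> skip
  v14 WRITE b 64 -> skip
  v15 WRITE a 26 -> drop (> snap)
  v16 WRITE a 51 -> drop (> snap)
  v17 WRITE a 53 -> drop (> snap)
  v18 WRITE a 56 -> drop (> snap)
  v19 WRITE b 62 -> skip
  v20 WRITE a 13 -> drop (> snap)
  v21 WRITE a 80 -> drop (> snap)
  v22 WRITE a 78 -> drop (> snap)
  v23 WRITE b 21 -> skip
  v24 WRITE b 57 -> skip
  v25 WRITE a 58 -> drop (> snap)
  v26 WRITE b 49 -> skip
  v27 WRITE b 35 -> skip
Collected: [(1, 41), (3, 37), (4, 64)]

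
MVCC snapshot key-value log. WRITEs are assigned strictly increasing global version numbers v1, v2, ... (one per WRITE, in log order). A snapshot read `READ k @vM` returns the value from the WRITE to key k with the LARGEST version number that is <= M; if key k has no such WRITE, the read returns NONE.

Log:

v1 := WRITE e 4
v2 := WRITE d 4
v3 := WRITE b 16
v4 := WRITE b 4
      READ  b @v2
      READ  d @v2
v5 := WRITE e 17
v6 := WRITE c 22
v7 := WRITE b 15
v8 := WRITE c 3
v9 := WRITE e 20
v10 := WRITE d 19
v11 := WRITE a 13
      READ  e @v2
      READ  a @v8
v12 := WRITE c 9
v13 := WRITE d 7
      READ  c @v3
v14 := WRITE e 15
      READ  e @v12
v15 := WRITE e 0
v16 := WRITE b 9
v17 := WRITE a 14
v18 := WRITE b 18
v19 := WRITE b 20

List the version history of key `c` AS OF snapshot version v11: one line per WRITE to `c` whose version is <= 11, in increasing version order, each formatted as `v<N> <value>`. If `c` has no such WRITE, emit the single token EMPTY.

Scan writes for key=c with version <= 11:
  v1 WRITE e 4 -> skip
  v2 WRITE d 4 -> skip
  v3 WRITE b 16 -> skip
  v4 WRITE b 4 -> skip
  v5 WRITE e 17 -> skip
  v6 WRITE c 22 -> keep
  v7 WRITE b 15 -> skip
  v8 WRITE c 3 -> keep
  v9 WRITE e 20 -> skip
  v10 WRITE d 19 -> skip
  v11 WRITE a 13 -> skip
  v12 WRITE c 9 -> drop (> snap)
  v13 WRITE d 7 -> skip
  v14 WRITE e 15 -> skip
  v15 WRITE e 0 -> skip
  v16 WRITE b 9 -> skip
  v17 WRITE a 14 -> skip
  v18 WRITE b 18 -> skip
  v19 WRITE b 20 -> skip
Collected: [(6, 22), (8, 3)]

Answer: v6 22
v8 3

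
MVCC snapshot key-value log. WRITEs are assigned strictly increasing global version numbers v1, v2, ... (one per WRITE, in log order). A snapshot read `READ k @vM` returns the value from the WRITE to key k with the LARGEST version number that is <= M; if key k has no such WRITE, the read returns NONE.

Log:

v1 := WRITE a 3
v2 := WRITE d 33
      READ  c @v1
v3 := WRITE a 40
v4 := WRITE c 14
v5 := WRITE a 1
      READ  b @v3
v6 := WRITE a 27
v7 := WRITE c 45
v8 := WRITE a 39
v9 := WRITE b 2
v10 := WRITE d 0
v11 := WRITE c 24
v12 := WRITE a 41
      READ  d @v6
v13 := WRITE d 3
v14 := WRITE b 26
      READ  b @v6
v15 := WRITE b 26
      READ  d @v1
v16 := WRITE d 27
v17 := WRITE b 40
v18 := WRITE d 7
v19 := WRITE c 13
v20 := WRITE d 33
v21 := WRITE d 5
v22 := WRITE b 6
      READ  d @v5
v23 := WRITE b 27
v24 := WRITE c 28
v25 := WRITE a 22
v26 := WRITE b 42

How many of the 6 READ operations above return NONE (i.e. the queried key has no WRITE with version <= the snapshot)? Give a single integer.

v1: WRITE a=3  (a history now [(1, 3)])
v2: WRITE d=33  (d history now [(2, 33)])
READ c @v1: history=[] -> no version <= 1 -> NONE
v3: WRITE a=40  (a history now [(1, 3), (3, 40)])
v4: WRITE c=14  (c history now [(4, 14)])
v5: WRITE a=1  (a history now [(1, 3), (3, 40), (5, 1)])
READ b @v3: history=[] -> no version <= 3 -> NONE
v6: WRITE a=27  (a history now [(1, 3), (3, 40), (5, 1), (6, 27)])
v7: WRITE c=45  (c history now [(4, 14), (7, 45)])
v8: WRITE a=39  (a history now [(1, 3), (3, 40), (5, 1), (6, 27), (8, 39)])
v9: WRITE b=2  (b history now [(9, 2)])
v10: WRITE d=0  (d history now [(2, 33), (10, 0)])
v11: WRITE c=24  (c history now [(4, 14), (7, 45), (11, 24)])
v12: WRITE a=41  (a history now [(1, 3), (3, 40), (5, 1), (6, 27), (8, 39), (12, 41)])
READ d @v6: history=[(2, 33), (10, 0)] -> pick v2 -> 33
v13: WRITE d=3  (d history now [(2, 33), (10, 0), (13, 3)])
v14: WRITE b=26  (b history now [(9, 2), (14, 26)])
READ b @v6: history=[(9, 2), (14, 26)] -> no version <= 6 -> NONE
v15: WRITE b=26  (b history now [(9, 2), (14, 26), (15, 26)])
READ d @v1: history=[(2, 33), (10, 0), (13, 3)] -> no version <= 1 -> NONE
v16: WRITE d=27  (d history now [(2, 33), (10, 0), (13, 3), (16, 27)])
v17: WRITE b=40  (b history now [(9, 2), (14, 26), (15, 26), (17, 40)])
v18: WRITE d=7  (d history now [(2, 33), (10, 0), (13, 3), (16, 27), (18, 7)])
v19: WRITE c=13  (c history now [(4, 14), (7, 45), (11, 24), (19, 13)])
v20: WRITE d=33  (d history now [(2, 33), (10, 0), (13, 3), (16, 27), (18, 7), (20, 33)])
v21: WRITE d=5  (d history now [(2, 33), (10, 0), (13, 3), (16, 27), (18, 7), (20, 33), (21, 5)])
v22: WRITE b=6  (b history now [(9, 2), (14, 26), (15, 26), (17, 40), (22, 6)])
READ d @v5: history=[(2, 33), (10, 0), (13, 3), (16, 27), (18, 7), (20, 33), (21, 5)] -> pick v2 -> 33
v23: WRITE b=27  (b history now [(9, 2), (14, 26), (15, 26), (17, 40), (22, 6), (23, 27)])
v24: WRITE c=28  (c history now [(4, 14), (7, 45), (11, 24), (19, 13), (24, 28)])
v25: WRITE a=22  (a history now [(1, 3), (3, 40), (5, 1), (6, 27), (8, 39), (12, 41), (25, 22)])
v26: WRITE b=42  (b history now [(9, 2), (14, 26), (15, 26), (17, 40), (22, 6), (23, 27), (26, 42)])
Read results in order: ['NONE', 'NONE', '33', 'NONE', 'NONE', '33']
NONE count = 4

Answer: 4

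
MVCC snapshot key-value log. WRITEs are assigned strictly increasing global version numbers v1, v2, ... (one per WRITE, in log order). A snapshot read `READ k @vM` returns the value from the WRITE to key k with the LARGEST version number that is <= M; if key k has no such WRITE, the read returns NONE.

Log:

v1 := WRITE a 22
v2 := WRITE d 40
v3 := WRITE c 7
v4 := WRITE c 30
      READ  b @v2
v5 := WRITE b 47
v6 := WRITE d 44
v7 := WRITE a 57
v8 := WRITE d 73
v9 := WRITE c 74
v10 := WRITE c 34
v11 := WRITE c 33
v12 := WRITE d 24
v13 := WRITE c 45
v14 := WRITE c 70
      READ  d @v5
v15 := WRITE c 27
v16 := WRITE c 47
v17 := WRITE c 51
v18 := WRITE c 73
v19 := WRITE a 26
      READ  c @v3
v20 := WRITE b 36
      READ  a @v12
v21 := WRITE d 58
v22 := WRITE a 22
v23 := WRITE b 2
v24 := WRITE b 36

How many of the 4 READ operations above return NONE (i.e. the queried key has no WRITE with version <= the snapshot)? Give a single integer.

v1: WRITE a=22  (a history now [(1, 22)])
v2: WRITE d=40  (d history now [(2, 40)])
v3: WRITE c=7  (c history now [(3, 7)])
v4: WRITE c=30  (c history now [(3, 7), (4, 30)])
READ b @v2: history=[] -> no version <= 2 -> NONE
v5: WRITE b=47  (b history now [(5, 47)])
v6: WRITE d=44  (d history now [(2, 40), (6, 44)])
v7: WRITE a=57  (a history now [(1, 22), (7, 57)])
v8: WRITE d=73  (d history now [(2, 40), (6, 44), (8, 73)])
v9: WRITE c=74  (c history now [(3, 7), (4, 30), (9, 74)])
v10: WRITE c=34  (c history now [(3, 7), (4, 30), (9, 74), (10, 34)])
v11: WRITE c=33  (c history now [(3, 7), (4, 30), (9, 74), (10, 34), (11, 33)])
v12: WRITE d=24  (d history now [(2, 40), (6, 44), (8, 73), (12, 24)])
v13: WRITE c=45  (c history now [(3, 7), (4, 30), (9, 74), (10, 34), (11, 33), (13, 45)])
v14: WRITE c=70  (c history now [(3, 7), (4, 30), (9, 74), (10, 34), (11, 33), (13, 45), (14, 70)])
READ d @v5: history=[(2, 40), (6, 44), (8, 73), (12, 24)] -> pick v2 -> 40
v15: WRITE c=27  (c history now [(3, 7), (4, 30), (9, 74), (10, 34), (11, 33), (13, 45), (14, 70), (15, 27)])
v16: WRITE c=47  (c history now [(3, 7), (4, 30), (9, 74), (10, 34), (11, 33), (13, 45), (14, 70), (15, 27), (16, 47)])
v17: WRITE c=51  (c history now [(3, 7), (4, 30), (9, 74), (10, 34), (11, 33), (13, 45), (14, 70), (15, 27), (16, 47), (17, 51)])
v18: WRITE c=73  (c history now [(3, 7), (4, 30), (9, 74), (10, 34), (11, 33), (13, 45), (14, 70), (15, 27), (16, 47), (17, 51), (18, 73)])
v19: WRITE a=26  (a history now [(1, 22), (7, 57), (19, 26)])
READ c @v3: history=[(3, 7), (4, 30), (9, 74), (10, 34), (11, 33), (13, 45), (14, 70), (15, 27), (16, 47), (17, 51), (18, 73)] -> pick v3 -> 7
v20: WRITE b=36  (b history now [(5, 47), (20, 36)])
READ a @v12: history=[(1, 22), (7, 57), (19, 26)] -> pick v7 -> 57
v21: WRITE d=58  (d history now [(2, 40), (6, 44), (8, 73), (12, 24), (21, 58)])
v22: WRITE a=22  (a history now [(1, 22), (7, 57), (19, 26), (22, 22)])
v23: WRITE b=2  (b history now [(5, 47), (20, 36), (23, 2)])
v24: WRITE b=36  (b history now [(5, 47), (20, 36), (23, 2), (24, 36)])
Read results in order: ['NONE', '40', '7', '57']
NONE count = 1

Answer: 1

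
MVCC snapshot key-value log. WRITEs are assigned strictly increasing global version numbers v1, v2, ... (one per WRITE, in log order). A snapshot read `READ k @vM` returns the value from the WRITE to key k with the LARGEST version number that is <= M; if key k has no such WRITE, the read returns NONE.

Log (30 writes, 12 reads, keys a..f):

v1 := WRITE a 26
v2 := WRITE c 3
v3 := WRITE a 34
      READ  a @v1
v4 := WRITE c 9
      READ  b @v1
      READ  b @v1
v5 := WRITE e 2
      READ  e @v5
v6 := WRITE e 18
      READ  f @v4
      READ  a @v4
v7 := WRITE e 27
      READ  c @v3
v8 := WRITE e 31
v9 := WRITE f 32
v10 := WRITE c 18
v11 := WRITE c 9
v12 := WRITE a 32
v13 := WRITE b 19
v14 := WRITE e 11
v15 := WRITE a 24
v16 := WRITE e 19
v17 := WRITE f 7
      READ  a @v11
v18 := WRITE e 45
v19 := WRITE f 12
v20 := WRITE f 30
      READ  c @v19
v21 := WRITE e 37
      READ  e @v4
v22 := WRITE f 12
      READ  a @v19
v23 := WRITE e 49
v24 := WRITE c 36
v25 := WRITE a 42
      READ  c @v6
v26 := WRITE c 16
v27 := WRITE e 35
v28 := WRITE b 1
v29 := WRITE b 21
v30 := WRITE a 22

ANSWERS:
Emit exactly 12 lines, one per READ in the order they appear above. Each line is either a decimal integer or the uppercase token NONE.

Answer: 26
NONE
NONE
2
NONE
34
3
34
9
NONE
24
9

Derivation:
v1: WRITE a=26  (a history now [(1, 26)])
v2: WRITE c=3  (c history now [(2, 3)])
v3: WRITE a=34  (a history now [(1, 26), (3, 34)])
READ a @v1: history=[(1, 26), (3, 34)] -> pick v1 -> 26
v4: WRITE c=9  (c history now [(2, 3), (4, 9)])
READ b @v1: history=[] -> no version <= 1 -> NONE
READ b @v1: history=[] -> no version <= 1 -> NONE
v5: WRITE e=2  (e history now [(5, 2)])
READ e @v5: history=[(5, 2)] -> pick v5 -> 2
v6: WRITE e=18  (e history now [(5, 2), (6, 18)])
READ f @v4: history=[] -> no version <= 4 -> NONE
READ a @v4: history=[(1, 26), (3, 34)] -> pick v3 -> 34
v7: WRITE e=27  (e history now [(5, 2), (6, 18), (7, 27)])
READ c @v3: history=[(2, 3), (4, 9)] -> pick v2 -> 3
v8: WRITE e=31  (e history now [(5, 2), (6, 18), (7, 27), (8, 31)])
v9: WRITE f=32  (f history now [(9, 32)])
v10: WRITE c=18  (c history now [(2, 3), (4, 9), (10, 18)])
v11: WRITE c=9  (c history now [(2, 3), (4, 9), (10, 18), (11, 9)])
v12: WRITE a=32  (a history now [(1, 26), (3, 34), (12, 32)])
v13: WRITE b=19  (b history now [(13, 19)])
v14: WRITE e=11  (e history now [(5, 2), (6, 18), (7, 27), (8, 31), (14, 11)])
v15: WRITE a=24  (a history now [(1, 26), (3, 34), (12, 32), (15, 24)])
v16: WRITE e=19  (e history now [(5, 2), (6, 18), (7, 27), (8, 31), (14, 11), (16, 19)])
v17: WRITE f=7  (f history now [(9, 32), (17, 7)])
READ a @v11: history=[(1, 26), (3, 34), (12, 32), (15, 24)] -> pick v3 -> 34
v18: WRITE e=45  (e history now [(5, 2), (6, 18), (7, 27), (8, 31), (14, 11), (16, 19), (18, 45)])
v19: WRITE f=12  (f history now [(9, 32), (17, 7), (19, 12)])
v20: WRITE f=30  (f history now [(9, 32), (17, 7), (19, 12), (20, 30)])
READ c @v19: history=[(2, 3), (4, 9), (10, 18), (11, 9)] -> pick v11 -> 9
v21: WRITE e=37  (e history now [(5, 2), (6, 18), (7, 27), (8, 31), (14, 11), (16, 19), (18, 45), (21, 37)])
READ e @v4: history=[(5, 2), (6, 18), (7, 27), (8, 31), (14, 11), (16, 19), (18, 45), (21, 37)] -> no version <= 4 -> NONE
v22: WRITE f=12  (f history now [(9, 32), (17, 7), (19, 12), (20, 30), (22, 12)])
READ a @v19: history=[(1, 26), (3, 34), (12, 32), (15, 24)] -> pick v15 -> 24
v23: WRITE e=49  (e history now [(5, 2), (6, 18), (7, 27), (8, 31), (14, 11), (16, 19), (18, 45), (21, 37), (23, 49)])
v24: WRITE c=36  (c history now [(2, 3), (4, 9), (10, 18), (11, 9), (24, 36)])
v25: WRITE a=42  (a history now [(1, 26), (3, 34), (12, 32), (15, 24), (25, 42)])
READ c @v6: history=[(2, 3), (4, 9), (10, 18), (11, 9), (24, 36)] -> pick v4 -> 9
v26: WRITE c=16  (c history now [(2, 3), (4, 9), (10, 18), (11, 9), (24, 36), (26, 16)])
v27: WRITE e=35  (e history now [(5, 2), (6, 18), (7, 27), (8, 31), (14, 11), (16, 19), (18, 45), (21, 37), (23, 49), (27, 35)])
v28: WRITE b=1  (b history now [(13, 19), (28, 1)])
v29: WRITE b=21  (b history now [(13, 19), (28, 1), (29, 21)])
v30: WRITE a=22  (a history now [(1, 26), (3, 34), (12, 32), (15, 24), (25, 42), (30, 22)])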